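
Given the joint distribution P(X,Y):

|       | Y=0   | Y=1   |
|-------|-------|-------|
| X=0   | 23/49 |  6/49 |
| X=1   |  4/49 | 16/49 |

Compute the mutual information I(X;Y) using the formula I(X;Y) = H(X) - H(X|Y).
0.2625 bits

I(X;Y) = H(X) - H(X|Y)

Marginal of X (row sums):
  P(X=0) = 23/49 + 6/49 = 29/49
  P(X=1) = 4/49 + 16/49 = 20/49
H(X) = -[(29/49)·log₂(29/49) + (20/49)·log₂(20/49)]
  = 0.44786 + 0.52767 = 0.9755 bits

Marginal of Y (column sums):
  P(Y=0) = 23/49 + 4/49 = 27/49
  P(Y=1) = 6/49 + 16/49 = 22/49
H(X|Y) = Σ_y P(y)·H(X|Y=y):
  Y=0: P(Y=0) = 27/49, P(X|Y=0) = (23/27, 4/27) → H(X|Y=0) = 0.60519
  Y=1: P(Y=1) = 22/49, P(X|Y=1) = (3/11, 8/11) → H(X|Y=1) = 0.84535
H(X|Y) = (27/49)·0.60519 + (22/49)·0.84535 = 0.7130 bits

I(X;Y) = H(X) - H(X|Y) = 0.9755 - 0.7130 = 0.2625 bits

Cross-check via I(X;Y) = H(X) + H(Y) - H(X,Y): computing H(Y) from the column sums and H(X,Y) from the 4 cells in the same way gives H(Y) = 0.9925 bits and H(X,Y) = 1.7055 bits, so
I(X;Y) = 0.9755 + 0.9925 - 1.7055 = 0.2625 bits ✓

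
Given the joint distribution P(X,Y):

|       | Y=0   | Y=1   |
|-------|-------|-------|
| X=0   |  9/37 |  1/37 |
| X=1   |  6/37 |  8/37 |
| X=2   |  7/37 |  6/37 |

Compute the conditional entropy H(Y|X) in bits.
0.8494 bits

H(Y|X) = H(X,Y) - H(X)

H(X,Y) = -Σ_{x,y} P(x,y) log₂ P(x,y). Per-cell terms -P(x,y)·log₂P(x,y):
  X=0: 0.496101, 0.140796
  X=1: 0.425593, 0.477720
  X=2: 0.454451, 0.425593
Sum of the 6 terms: H(X,Y) = 2.42025 bits

Marginal of X (row sums):
  P(X=0) = 9/37 + 1/37 = 10/37
  P(X=1) = 6/37 + 8/37 = 14/37
  P(X=2) = 7/37 + 6/37 = 13/37
H(X) = -[(10/37)·log₂(10/37) + (14/37)·log₂(14/37) + (13/37)·log₂(13/37)]
  = 0.510142 + 0.530524 + 0.530194 = 1.57086 bits

H(Y|X) = H(X,Y) - H(X) = 2.42025 - 1.57086 = 0.8494 bits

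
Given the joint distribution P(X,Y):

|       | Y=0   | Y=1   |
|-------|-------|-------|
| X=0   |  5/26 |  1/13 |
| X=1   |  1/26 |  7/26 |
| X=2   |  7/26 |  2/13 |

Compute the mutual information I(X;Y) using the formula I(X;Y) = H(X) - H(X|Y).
0.2003 bits

I(X;Y) = H(X) - H(X|Y)

Marginal of X (row sums):
  P(X=0) = 5/26 + 1/13 = 7/26
  P(X=1) = 1/26 + 7/26 = 4/13
  P(X=2) = 7/26 + 2/13 = 11/26
H(X) = -[(7/26)·log₂(7/26) + (4/13)·log₂(4/13) + (11/26)·log₂(11/26)]
  = 0.50968 + 0.52321 + 0.52504 = 1.55793 bits

Marginal of Y (column sums):
  P(Y=0) = 5/26 + 1/26 + 7/26 = 1/2
  P(Y=1) = 1/13 + 7/26 + 2/13 = 1/2
H(X|Y) = Σ_y P(y)·H(X|Y=y):
  Y=0: P(Y=0) = 1/2, P(X|Y=0) = (5/13, 1/13, 7/13) → H(X|Y=0) = 1.29574
  Y=1: P(Y=1) = 1/2, P(X|Y=1) = (2/13, 7/13, 4/13) → H(X|Y=1) = 1.41956
H(X|Y) = (1/2)·1.29574 + (1/2)·1.41956 = 1.35765 bits

I(X;Y) = H(X) - H(X|Y) = 1.55793 - 1.35765 = 0.2003 bits

Cross-check via I(X;Y) = H(X) + H(Y) - H(X,Y): computing H(Y) from the column sums and H(X,Y) from the 6 cells in the same way gives H(Y) = 1.00000 bits and H(X,Y) = 2.35765 bits, so
I(X;Y) = 1.55793 + 1.00000 - 2.35765 = 0.2003 bits ✓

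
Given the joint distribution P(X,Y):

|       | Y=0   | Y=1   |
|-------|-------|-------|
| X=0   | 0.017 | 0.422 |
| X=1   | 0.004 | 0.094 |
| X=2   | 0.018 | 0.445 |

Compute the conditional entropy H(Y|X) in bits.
0.2377 bits

H(Y|X) = H(X,Y) - H(X)

H(X,Y) = -Σ_{x,y} P(x,y) log₂ P(x,y). Per-cell terms -P(x,y)·log₂P(x,y):
  X=0: 0.09993, 0.52526
  X=1: 0.03186, 0.32065
  X=2: 0.10433, 0.51981
Sum of the 6 terms: H(X,Y) = 1.60184 bits

Marginal of X (row sums):
  P(X=0) = 0.017 + 0.422 = 0.439
  P(X=1) = 0.004 + 0.094 = 0.098
  P(X=2) = 0.018 + 0.445 = 0.463
H(X) = -[0.439·log₂(0.439) + 0.098·log₂(0.098) + 0.463·log₂(0.463)]
  = 0.52140 + 0.32841 + 0.51435 = 1.36416 bits

H(Y|X) = H(X,Y) - H(X) = 1.60184 - 1.36416 = 0.2377 bits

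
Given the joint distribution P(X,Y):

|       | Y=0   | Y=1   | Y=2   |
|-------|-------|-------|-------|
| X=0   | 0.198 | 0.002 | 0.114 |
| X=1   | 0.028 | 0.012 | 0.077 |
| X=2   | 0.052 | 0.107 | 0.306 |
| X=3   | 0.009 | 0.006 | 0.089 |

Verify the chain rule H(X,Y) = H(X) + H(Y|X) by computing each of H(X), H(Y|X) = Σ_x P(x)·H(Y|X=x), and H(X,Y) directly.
H(X) = 1.7402 bits, H(Y|X) = 1.1090 bits, H(X,Y) = 2.8492 bits

Marginal of X (row sums):
  P(X=0) = 0.198 + 0.002 + 0.114 = 0.314
  P(X=1) = 0.028 + 0.012 + 0.077 = 0.117
  P(X=2) = 0.052 + 0.107 + 0.306 = 0.465
  P(X=3) = 0.009 + 0.006 + 0.089 = 0.104
H(X) = -[0.314·log₂(0.314) + 0.117·log₂(0.117) + 0.465·log₂(0.465) + 0.104·log₂(0.104)]
  = 0.524745 + 0.362164 + 0.513684 + 0.339596 = 1.7402 bits

H(Y|X) = Σ_x P(x)·H(Y|X=x):
  X=0: P(X=0) = 0.314, P(Y|X=0) = (99/157, 1/157, 57/157) → H(Y|X=0) = 0.996652
  X=1: P(X=1) = 0.117, P(Y|X=1) = (28/117, 4/39, 77/117) → H(Y|X=1) = 1.227903
  X=2: P(X=2) = 0.465, P(Y|X=2) = (52/465, 107/465, 102/155) → H(Y|X=2) = 1.238462
  X=3: P(X=3) = 0.104, P(Y|X=3) = (9/104, 3/52, 89/104) → H(Y|X=3) = 0.735253
H(Y|X) = 0.314·0.996652 + 0.117·1.227903 + 0.465·1.238462 + 0.104·0.735253 = 1.1090 bits

H(X,Y) = -Σ_{x,y} P(x,y) log₂ P(x,y). Per-cell terms -P(x,y)·log₂P(x,y):
  X=0: 0.462613, 0.017932, 0.357150
  X=1: 0.144436, 0.076570, 0.284823
  X=2: 0.221798, 0.345002, 0.522769
  X=3: 0.061163, 0.044285, 0.310615
Sum of the 12 terms: H(X,Y) = 2.8492 bits

Chain rule check:
  H(X) + H(Y|X) = 1.7402 + 1.1090 = 2.8492 bits
  H(X,Y) = 2.8492 bits
✓ Chain rule verified.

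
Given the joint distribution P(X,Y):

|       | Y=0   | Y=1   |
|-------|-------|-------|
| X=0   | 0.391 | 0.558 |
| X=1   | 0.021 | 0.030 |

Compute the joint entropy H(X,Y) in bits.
1.2682 bits

H(X,Y) = -Σ_{x,y} P(x,y) log₂ P(x,y). Per-cell terms -P(x,y)·log₂P(x,y):
  X=0: 0.52971, 0.46965
  X=1: 0.11704, 0.15177
Sum of the 4 terms: H(X,Y) = 1.2682 bits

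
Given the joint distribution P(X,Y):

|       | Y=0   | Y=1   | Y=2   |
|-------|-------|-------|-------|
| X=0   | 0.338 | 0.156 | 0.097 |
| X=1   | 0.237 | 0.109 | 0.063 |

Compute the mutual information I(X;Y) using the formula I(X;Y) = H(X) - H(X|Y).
0.0001 bits

I(X;Y) = H(X) - H(X|Y)

Marginal of X (row sums):
  P(X=0) = 0.338 + 0.156 + 0.097 = 0.591
  P(X=1) = 0.237 + 0.109 + 0.063 = 0.409
H(X) = -[0.591·log₂(0.591) + 0.409·log₂(0.409)]
  = 0.44843 + 0.52754 = 0.97597 bits

Marginal of Y (column sums):
  P(Y=0) = 0.338 + 0.237 = 0.575
  P(Y=1) = 0.156 + 0.109 = 0.265
  P(Y=2) = 0.097 + 0.063 = 0.160
H(X|Y) = Σ_y P(y)·H(X|Y=y):
  Y=0: P(Y=0) = 0.575, P(X|Y=0) = (338/575, 237/575) → H(X|Y=0) = 0.97763
  Y=1: P(Y=1) = 0.265, P(X|Y=1) = (156/265, 109/265) → H(X|Y=1) = 0.97719
  Y=2: P(Y=2) = 0.160, P(X|Y=2) = (97/160, 63/160) → H(X|Y=2) = 0.96718
H(X|Y) = 0.575·0.97763 + 0.265·0.97719 + 0.160·0.96718 = 0.97584 bits

I(X;Y) = H(X) - H(X|Y) = 0.97597 - 0.97584 = 0.0001 bits

Cross-check via I(X;Y) = H(X) + H(Y) - H(X,Y): computing H(Y) from the column sums and H(X,Y) from the 6 cells in the same way gives H(Y) = 1.38980 bits and H(X,Y) = 2.36564 bits, so
I(X;Y) = 0.97597 + 1.38980 - 2.36564 = 0.0001 bits ✓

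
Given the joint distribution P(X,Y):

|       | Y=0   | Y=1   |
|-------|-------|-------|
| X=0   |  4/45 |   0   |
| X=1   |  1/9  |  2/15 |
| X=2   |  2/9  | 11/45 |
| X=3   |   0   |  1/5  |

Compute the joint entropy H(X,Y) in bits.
2.4936 bits

H(X,Y) = -Σ_{x,y} P(x,y) log₂ P(x,y). Per-cell terms -P(x,y)·log₂P(x,y):
  X=0: 0.3104, 0.0000
  X=1: 0.3522, 0.3876
  X=2: 0.4822, 0.4968
  X=3: 0.0000, 0.4644
  (cells with P = 0 contribute 0)
Sum of the 8 terms: H(X,Y) = 2.4936 bits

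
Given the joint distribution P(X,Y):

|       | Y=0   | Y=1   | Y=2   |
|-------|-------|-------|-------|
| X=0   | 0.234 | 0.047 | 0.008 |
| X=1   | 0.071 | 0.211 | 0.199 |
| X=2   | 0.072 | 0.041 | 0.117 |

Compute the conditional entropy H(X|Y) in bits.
1.2077 bits

H(X|Y) = H(X,Y) - H(Y)

H(X,Y) = -Σ_{x,y} P(x,y) log₂ P(x,y). Per-cell terms -P(x,y)·log₂P(x,y):
  X=0: 0.49033, 0.20733, 0.05573
  X=1: 0.27094, 0.47363, 0.46350
  X=2: 0.27330, 0.18894, 0.36216
Sum of the 9 terms: H(X,Y) = 2.7859 bits

Marginal of Y (column sums):
  P(Y=0) = 0.234 + 0.071 + 0.072 = 0.377
  P(Y=1) = 0.047 + 0.211 + 0.041 = 0.299
  P(Y=2) = 0.008 + 0.199 + 0.117 = 0.324
H(Y) = -[0.377·log₂(0.377) + 0.299·log₂(0.299) + 0.324·log₂(0.324)]
  = 0.53058 + 0.52079 + 0.52680 = 1.5782 bits

H(X|Y) = H(X,Y) - H(Y) = 2.7859 - 1.5782 = 1.2077 bits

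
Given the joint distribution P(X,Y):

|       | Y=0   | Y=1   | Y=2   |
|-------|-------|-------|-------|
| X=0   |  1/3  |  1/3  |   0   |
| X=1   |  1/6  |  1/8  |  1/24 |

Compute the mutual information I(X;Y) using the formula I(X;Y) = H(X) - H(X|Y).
0.0717 bits

I(X;Y) = H(X) - H(X|Y)

Marginal of X (row sums):
  P(X=0) = 1/3 + 1/3 + 0 = 2/3
  P(X=1) = 1/6 + 1/8 + 1/24 = 1/3
H(X) = -[(2/3)·log₂(2/3) + (1/3)·log₂(1/3)]
  = 0.3900 + 0.5283 = 0.9183 bits

Marginal of Y (column sums):
  P(Y=0) = 1/3 + 1/6 = 1/2
  P(Y=1) = 1/3 + 1/8 = 11/24
  P(Y=2) = 0 + 1/24 = 1/24
H(X|Y) = Σ_y P(y)·H(X|Y=y):
  Y=0: P(Y=0) = 1/2, P(X|Y=0) = (2/3, 1/3) → H(X|Y=0) = 0.9183
  Y=1: P(Y=1) = 11/24, P(X|Y=1) = (8/11, 3/11) → H(X|Y=1) = 0.8454
  Y=2: P(Y=2) = 1/24, P(X|Y=2) = (0, 1) → H(X|Y=2) = 0.0000
H(X|Y) = (1/2)·0.9183 + (11/24)·0.8454 + (1/24)·0.0000 = 0.8466 bits

I(X;Y) = H(X) - H(X|Y) = 0.9183 - 0.8466 = 0.0717 bits

Cross-check via I(X;Y) = H(X) + H(Y) - H(X,Y): computing H(Y) from the column sums and H(X,Y) from the 6 cells in the same way gives H(Y) = 1.2069 bits and H(X,Y) = 2.0535 bits, so
I(X;Y) = 0.9183 + 1.2069 - 2.0535 = 0.0717 bits ✓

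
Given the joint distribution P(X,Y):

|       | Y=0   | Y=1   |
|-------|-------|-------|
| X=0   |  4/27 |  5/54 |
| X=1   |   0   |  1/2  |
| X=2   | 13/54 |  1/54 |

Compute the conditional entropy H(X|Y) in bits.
0.8631 bits

H(X|Y) = H(X,Y) - H(Y)

H(X,Y) = -Σ_{x,y} P(x,y) log₂ P(x,y). Per-cell terms -P(x,y)·log₂P(x,y):
  X=0: 0.4081, 0.3179
  X=1: 0.0000, 0.5000
  X=2: 0.4946, 0.1066
  (cells with P = 0 contribute 0)
Sum of the 6 terms: H(X,Y) = 1.8272 bits

Marginal of Y (column sums):
  P(Y=0) = 4/27 + 0 + 13/54 = 7/18
  P(Y=1) = 5/54 + 1/2 + 1/54 = 11/18
H(Y) = -[(7/18)·log₂(7/18) + (11/18)·log₂(11/18)]
  = 0.5299 + 0.4342 = 0.9641 bits

H(X|Y) = H(X,Y) - H(Y) = 1.8272 - 0.9641 = 0.8631 bits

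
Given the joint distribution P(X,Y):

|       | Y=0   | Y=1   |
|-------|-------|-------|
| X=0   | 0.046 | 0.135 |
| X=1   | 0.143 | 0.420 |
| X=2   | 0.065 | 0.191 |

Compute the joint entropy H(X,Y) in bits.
2.2337 bits

H(X,Y) = -Σ_{x,y} P(x,y) log₂ P(x,y). Per-cell terms -P(x,y)·log₂P(x,y):
  X=0: 0.204342, 0.390011
  X=1: 0.401246, 0.525646
  X=2: 0.256322, 0.456176
Sum of the 6 terms: H(X,Y) = 2.2337 bits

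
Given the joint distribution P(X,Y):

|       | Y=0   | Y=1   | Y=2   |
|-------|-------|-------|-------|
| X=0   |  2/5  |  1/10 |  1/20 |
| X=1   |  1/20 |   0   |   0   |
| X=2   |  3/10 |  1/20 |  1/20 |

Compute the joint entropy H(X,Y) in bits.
2.2464 bits

H(X,Y) = -Σ_{x,y} P(x,y) log₂ P(x,y). Per-cell terms -P(x,y)·log₂P(x,y):
  X=0: 0.528771, 0.332193, 0.216096
  X=1: 0.216096, 0.000000, 0.000000
  X=2: 0.521090, 0.216096, 0.216096
  (cells with P = 0 contribute 0)
Sum of the 9 terms: H(X,Y) = 2.2464 bits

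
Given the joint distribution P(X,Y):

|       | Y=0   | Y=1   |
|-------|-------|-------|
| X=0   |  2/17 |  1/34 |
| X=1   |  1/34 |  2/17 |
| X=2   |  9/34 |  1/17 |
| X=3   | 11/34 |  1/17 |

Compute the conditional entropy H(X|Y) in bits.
1.7071 bits

H(X|Y) = H(X,Y) - H(Y)

H(X,Y) = -Σ_{x,y} P(x,y) log₂ P(x,y). Per-cell terms -P(x,y)·log₂P(x,y):
  X=0: 0.36323, 0.14963
  X=1: 0.14963, 0.36323
  X=2: 0.50758, 0.24044
  X=3: 0.52672, 0.24044
Sum of the 8 terms: H(X,Y) = 2.5409 bits

Marginal of Y (column sums):
  P(Y=0) = 2/17 + 1/34 + 9/34 + 11/34 = 25/34
  P(Y=1) = 1/34 + 2/17 + 1/17 + 1/17 = 9/34
H(Y) = -[(25/34)·log₂(25/34) + (9/34)·log₂(9/34)]
  = 0.32618 + 0.50758 = 0.8338 bits

H(X|Y) = H(X,Y) - H(Y) = 2.5409 - 0.8338 = 1.7071 bits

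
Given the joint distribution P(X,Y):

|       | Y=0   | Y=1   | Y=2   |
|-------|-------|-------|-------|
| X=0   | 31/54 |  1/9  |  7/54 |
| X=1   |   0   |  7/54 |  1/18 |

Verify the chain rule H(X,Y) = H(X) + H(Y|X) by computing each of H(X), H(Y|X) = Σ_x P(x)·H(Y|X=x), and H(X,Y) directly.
H(X) = 0.6913 bits, H(Y|X) = 1.1164 bits, H(X,Y) = 1.8077 bits

Marginal of X (row sums):
  P(X=0) = 31/54 + 1/9 + 7/54 = 22/27
  P(X=1) = 0 + 7/54 + 1/18 = 5/27
H(X) = -[(22/27)·log₂(22/27) + (5/27)·log₂(5/27)]
  = 0.24074 + 0.45055 = 0.6913 bits

H(Y|X) = Σ_x P(x)·H(Y|X=x):
  X=0: P(X=0) = 22/27, P(Y|X=0) = (31/44, 3/22, 7/44) → H(Y|X=0) = 1.16986
  X=1: P(X=1) = 5/27, P(Y|X=1) = (0, 7/10, 3/10) → H(Y|X=1) = 0.88129
H(Y|X) = (22/27)·1.16986 + (5/27)·0.88129 = 1.1164 bits

H(X,Y) = -Σ_{x,y} P(x,y) log₂ P(x,y). Per-cell terms -P(x,y)·log₂P(x,y):
  X=0: 0.45966, 0.35221, 0.38209
  X=1: 0.00000, 0.38209, 0.23166
  (cells with P = 0 contribute 0)
Sum of the 6 terms: H(X,Y) = 1.8077 bits

Chain rule check:
  H(X) + H(Y|X) = 0.6913 + 1.1164 = 1.8077 bits
  H(X,Y) = 1.8077 bits
✓ Chain rule verified.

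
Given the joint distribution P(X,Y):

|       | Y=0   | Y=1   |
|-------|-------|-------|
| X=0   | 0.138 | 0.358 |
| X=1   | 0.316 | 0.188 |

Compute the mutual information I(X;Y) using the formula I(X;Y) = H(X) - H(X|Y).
0.0905 bits

I(X;Y) = H(X) - H(X|Y)

Marginal of X (row sums):
  P(X=0) = 0.138 + 0.358 = 0.496
  P(X=1) = 0.316 + 0.188 = 0.504
H(X) = -[0.496·log₂(0.496) + 0.504·log₂(0.504)]
  = 0.501748 + 0.498206 = 0.99995 bits

Marginal of Y (column sums):
  P(Y=0) = 0.138 + 0.316 = 0.454
  P(Y=1) = 0.358 + 0.188 = 0.546
H(X|Y) = Σ_y P(y)·H(X|Y=y):
  Y=0: P(Y=0) = 0.454, P(X|Y=0) = (69/227, 158/227) → H(X|Y=0) = 0.886084
  Y=1: P(Y=1) = 0.546, P(X|Y=1) = (179/273, 94/273) → H(X|Y=1) = 0.928895
H(X|Y) = 0.454·0.886084 + 0.546·0.928895 = 0.90946 bits

I(X;Y) = H(X) - H(X|Y) = 0.99995 - 0.90946 = 0.0905 bits

Cross-check via I(X;Y) = H(X) + H(Y) - H(X,Y): computing H(Y) from the column sums and H(X,Y) from the 4 cells in the same way gives H(Y) = 0.99389 bits and H(X,Y) = 1.90334 bits, so
I(X;Y) = 0.99995 + 0.99389 - 1.90334 = 0.0905 bits ✓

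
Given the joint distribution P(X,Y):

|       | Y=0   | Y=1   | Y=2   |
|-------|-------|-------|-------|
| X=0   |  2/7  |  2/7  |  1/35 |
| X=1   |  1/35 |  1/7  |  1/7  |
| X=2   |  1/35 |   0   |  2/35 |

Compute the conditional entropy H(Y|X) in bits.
1.2397 bits

H(Y|X) = H(X,Y) - H(X)

H(X,Y) = -Σ_{x,y} P(x,y) log₂ P(x,y). Per-cell terms -P(x,y)·log₂P(x,y):
  X=0: 0.51639, 0.51639, 0.14655
  X=1: 0.14655, 0.40105, 0.40105
  X=2: 0.14655, 0.00000, 0.23596
  (cells with P = 0 contribute 0)
Sum of the 9 terms: H(X,Y) = 2.5105 bits

Marginal of X (row sums):
  P(X=0) = 2/7 + 2/7 + 1/35 = 3/5
  P(X=1) = 1/35 + 1/7 + 1/7 = 11/35
  P(X=2) = 1/35 + 0 + 2/35 = 3/35
H(X) = -[(3/5)·log₂(3/5) + (11/35)·log₂(11/35) + (3/35)·log₂(3/35)]
  = 0.44218 + 0.52481 + 0.30380 = 1.2708 bits

H(Y|X) = H(X,Y) - H(X) = 2.5105 - 1.2708 = 1.2397 bits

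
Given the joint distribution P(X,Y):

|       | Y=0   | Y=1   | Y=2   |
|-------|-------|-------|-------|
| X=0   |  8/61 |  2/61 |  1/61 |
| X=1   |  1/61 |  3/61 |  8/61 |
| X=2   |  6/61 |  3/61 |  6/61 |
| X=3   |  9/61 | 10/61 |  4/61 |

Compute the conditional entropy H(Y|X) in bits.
1.3679 bits

H(Y|X) = H(X,Y) - H(X)

H(X,Y) = -Σ_{x,y} P(x,y) log₂ P(x,y). Per-cell terms -P(x,y)·log₂P(x,y):
  X=0: 0.38436, 0.16166, 0.09723
  X=1: 0.09723, 0.21373, 0.38436
  X=2: 0.32909, 0.21373, 0.32909
  X=3: 0.40733, 0.42767, 0.25775
Sum of the 12 terms: H(X,Y) = 3.30323 bits

Marginal of X (row sums):
  P(X=0) = 8/61 + 2/61 + 1/61 = 11/61
  P(X=1) = 1/61 + 3/61 + 8/61 = 12/61
  P(X=2) = 6/61 + 3/61 + 6/61 = 15/61
  P(X=3) = 9/61 + 10/61 + 4/61 = 23/61
H(X) = -[(11/61)·log₂(11/61) + (12/61)·log₂(12/61) + (15/61)·log₂(15/61) + (23/61)·log₂(23/61)]
  = 0.44565 + 0.46146 + 0.49767 + 0.53057 = 1.93535 bits

H(Y|X) = H(X,Y) - H(X) = 3.30323 - 1.93535 = 1.3679 bits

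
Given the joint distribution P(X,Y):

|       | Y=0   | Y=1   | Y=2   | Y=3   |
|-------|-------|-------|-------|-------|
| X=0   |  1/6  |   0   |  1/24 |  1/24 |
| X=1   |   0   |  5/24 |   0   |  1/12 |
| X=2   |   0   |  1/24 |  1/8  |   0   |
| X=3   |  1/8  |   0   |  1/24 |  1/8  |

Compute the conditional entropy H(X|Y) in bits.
1.1003 bits

H(X|Y) = H(X,Y) - H(Y)

H(X,Y) = -Σ_{x,y} P(x,y) log₂ P(x,y). Per-cell terms -P(x,y)·log₂P(x,y):
  X=0: 0.43083, 0.00000, 0.19104, 0.19104
  X=1: 0.00000, 0.47147, 0.00000, 0.29875
  X=2: 0.00000, 0.19104, 0.37500, 0.00000
  X=3: 0.37500, 0.00000, 0.19104, 0.37500
  (cells with P = 0 contribute 0)
Sum of the 16 terms: H(X,Y) = 3.0902 bits

Marginal of Y (column sums):
  P(Y=0) = 1/6 + 0 + 0 + 1/8 = 7/24
  P(Y=1) = 0 + 5/24 + 1/24 + 0 = 1/4
  P(Y=2) = 1/24 + 0 + 1/8 + 1/24 = 5/24
  P(Y=3) = 1/24 + 1/12 + 0 + 1/8 = 1/4
H(Y) = -[(7/24)·log₂(7/24) + (1/4)·log₂(1/4) + (5/24)·log₂(5/24) + (1/4)·log₂(1/4)]
  = 0.51847 + 0.50000 + 0.47147 + 0.50000 = 1.9899 bits

H(X|Y) = H(X,Y) - H(Y) = 3.0902 - 1.9899 = 1.1003 bits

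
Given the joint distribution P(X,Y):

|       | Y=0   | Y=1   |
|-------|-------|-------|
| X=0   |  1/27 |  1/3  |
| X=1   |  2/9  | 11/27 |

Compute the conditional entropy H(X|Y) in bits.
0.8888 bits

H(X|Y) = H(X,Y) - H(Y)

H(X,Y) = -Σ_{x,y} P(x,y) log₂ P(x,y). Per-cell terms -P(x,y)·log₂P(x,y):
  X=0: 0.1761, 0.5283
  X=1: 0.4822, 0.5278
Sum of the 4 terms: H(X,Y) = 1.7144 bits

Marginal of Y (column sums):
  P(Y=0) = 1/27 + 2/9 = 7/27
  P(Y=1) = 1/3 + 11/27 = 20/27
H(Y) = -[(7/27)·log₂(7/27) + (20/27)·log₂(20/27)]
  = 0.5049 + 0.3207 = 0.8256 bits

H(X|Y) = H(X,Y) - H(Y) = 1.7144 - 0.8256 = 0.8888 bits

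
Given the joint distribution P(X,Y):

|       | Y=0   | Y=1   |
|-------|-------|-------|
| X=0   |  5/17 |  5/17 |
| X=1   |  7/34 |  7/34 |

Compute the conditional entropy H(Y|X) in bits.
1.0000 bits

H(Y|X) = H(X,Y) - H(X)

H(X,Y) = -Σ_{x,y} P(x,y) log₂ P(x,y). Per-cell terms -P(x,y)·log₂P(x,y):
  X=0: 0.5193, 0.5193
  X=1: 0.4694, 0.4694
Sum of the 4 terms: H(X,Y) = 1.9774 bits

Marginal of X (row sums):
  P(X=0) = 5/17 + 5/17 = 10/17
  P(X=1) = 7/34 + 7/34 = 7/17
H(X) = -[(10/17)·log₂(10/17) + (7/17)·log₂(7/17)]
  = 0.4503 + 0.5271 = 0.9774 bits

H(Y|X) = H(X,Y) - H(X) = 1.9774 - 0.9774 = 1.0000 bits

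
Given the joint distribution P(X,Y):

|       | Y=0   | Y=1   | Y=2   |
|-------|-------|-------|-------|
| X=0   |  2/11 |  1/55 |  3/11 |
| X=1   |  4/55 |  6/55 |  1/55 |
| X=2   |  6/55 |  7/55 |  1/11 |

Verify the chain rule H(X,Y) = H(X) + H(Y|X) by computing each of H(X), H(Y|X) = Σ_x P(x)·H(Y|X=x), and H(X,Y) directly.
H(X) = 1.5027 bits, H(Y|X) = 1.3313 bits, H(X,Y) = 2.8340 bits

Marginal of X (row sums):
  P(X=0) = 2/11 + 1/55 + 3/11 = 26/55
  P(X=1) = 4/55 + 6/55 + 1/55 = 1/5
  P(X=2) = 6/55 + 7/55 + 1/11 = 18/55
H(X) = -[(26/55)·log₂(26/55) + (1/5)·log₂(1/5) + (18/55)·log₂(18/55)]
  = 0.510980 + 0.464386 + 0.527379 = 1.5027 bits

H(Y|X) = Σ_x P(x)·H(Y|X=x):
  X=0: P(X=0) = 26/55, P(Y|X=0) = (5/13, 1/26, 15/26) → H(Y|X=0) = 1.168800
  X=1: P(X=1) = 1/5, P(Y|X=1) = (4/11, 6/11, 1/11) → H(Y|X=1) = 1.322179
  X=2: P(X=2) = 18/55, P(Y|X=2) = (1/3, 7/18, 5/18) → H(Y|X=2) = 1.571542
H(Y|X) = (26/55)·1.168800 + (1/5)·1.322179 + (18/55)·1.571542 = 1.3313 bits

H(X,Y) = -Σ_{x,y} P(x,y) log₂ P(x,y). Per-cell terms -P(x,y)·log₂P(x,y):
  X=0: 0.447169, 0.105116, 0.511219
  X=1: 0.275008, 0.348698, 0.105116
  X=2: 0.348698, 0.378510, 0.314494
Sum of the 9 terms: H(X,Y) = 2.8340 bits

Chain rule check:
  H(X) + H(Y|X) = 1.5027 + 1.3313 = 2.8340 bits
  H(X,Y) = 2.8340 bits
✓ Chain rule verified.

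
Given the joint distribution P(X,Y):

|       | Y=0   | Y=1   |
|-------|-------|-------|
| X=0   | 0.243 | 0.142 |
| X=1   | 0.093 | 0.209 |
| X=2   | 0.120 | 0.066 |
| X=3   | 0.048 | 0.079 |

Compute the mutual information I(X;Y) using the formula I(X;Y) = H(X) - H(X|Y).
0.0693 bits

I(X;Y) = H(X) - H(X|Y)

Marginal of X (row sums):
  P(X=0) = 0.243 + 0.142 = 0.385
  P(X=1) = 0.093 + 0.209 = 0.302
  P(X=2) = 0.120 + 0.066 = 0.186
  P(X=3) = 0.048 + 0.079 = 0.127
H(X) = -[0.385·log₂(0.385) + 0.302·log₂(0.302) + 0.186·log₂(0.186) + 0.127·log₂(0.127)]
  = 0.53017 + 0.52167 + 0.45135 + 0.37809 = 1.8813 bits

Marginal of Y (column sums):
  P(Y=0) = 0.243 + 0.093 + 0.120 + 0.048 = 0.504
  P(Y=1) = 0.142 + 0.209 + 0.066 + 0.079 = 0.496
H(X|Y) = Σ_y P(y)·H(X|Y=y):
  Y=0: P(Y=0) = 0.504, P(X|Y=0) = (27/56, 31/168, 5/21, 2/21) → H(X|Y=0) = 1.77336
  Y=1: P(Y=1) = 0.496, P(X|Y=1) = (71/248, 209/496, 33/248, 79/496) → H(X|Y=1) = 1.85131
H(X|Y) = 0.504·1.77336 + 0.496·1.85131 = 1.8120 bits

I(X;Y) = H(X) - H(X|Y) = 1.8813 - 1.8120 = 0.0693 bits

Cross-check via I(X;Y) = H(X) + H(Y) - H(X,Y): computing H(Y) from the column sums and H(X,Y) from the 8 cells in the same way gives H(Y) = 1.0000 bits and H(X,Y) = 2.8120 bits, so
I(X;Y) = 1.8813 + 1.0000 - 2.8120 = 0.0693 bits ✓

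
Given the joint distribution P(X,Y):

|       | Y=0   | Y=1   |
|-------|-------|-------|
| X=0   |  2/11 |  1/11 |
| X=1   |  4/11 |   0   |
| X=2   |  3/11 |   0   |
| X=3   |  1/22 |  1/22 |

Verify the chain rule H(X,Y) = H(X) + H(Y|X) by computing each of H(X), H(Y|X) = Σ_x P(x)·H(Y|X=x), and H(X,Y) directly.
H(X) = 1.8676 bits, H(Y|X) = 0.3414 bits, H(X,Y) = 2.2090 bits

Marginal of X (row sums):
  P(X=0) = 2/11 + 1/11 = 3/11
  P(X=1) = 4/11 + 0 = 4/11
  P(X=2) = 3/11 + 0 = 3/11
  P(X=3) = 1/22 + 1/22 = 1/11
H(X) = -[(3/11)·log₂(3/11) + (4/11)·log₂(4/11) + (3/11)·log₂(3/11) + (1/11)·log₂(1/11)]
  = 0.5112 + 0.5307 + 0.5112 + 0.3145 = 1.8676 bits

H(Y|X) = Σ_x P(x)·H(Y|X=x):
  X=0: P(X=0) = 3/11, P(Y|X=0) = (2/3, 1/3) → H(Y|X=0) = 0.9183
  X=1: P(X=1) = 4/11, P(Y|X=1) = (1, 0) → H(Y|X=1) = 0.0000
  X=2: P(X=2) = 3/11, P(Y|X=2) = (1, 0) → H(Y|X=2) = 0.0000
  X=3: P(X=3) = 1/11, P(Y|X=3) = (1/2, 1/2) → H(Y|X=3) = 1.0000
H(Y|X) = (3/11)·0.9183 + (4/11)·0.0000 + (3/11)·0.0000 + (1/11)·1.0000 = 0.3414 bits

H(X,Y) = -Σ_{x,y} P(x,y) log₂ P(x,y). Per-cell terms -P(x,y)·log₂P(x,y):
  X=0: 0.4472, 0.3145
  X=1: 0.5307, 0.0000
  X=2: 0.5112, 0.0000
  X=3: 0.2027, 0.2027
  (cells with P = 0 contribute 0)
Sum of the 8 terms: H(X,Y) = 2.2090 bits

Chain rule check:
  H(X) + H(Y|X) = 1.8676 + 0.3414 = 2.2090 bits
  H(X,Y) = 2.2090 bits
✓ Chain rule verified.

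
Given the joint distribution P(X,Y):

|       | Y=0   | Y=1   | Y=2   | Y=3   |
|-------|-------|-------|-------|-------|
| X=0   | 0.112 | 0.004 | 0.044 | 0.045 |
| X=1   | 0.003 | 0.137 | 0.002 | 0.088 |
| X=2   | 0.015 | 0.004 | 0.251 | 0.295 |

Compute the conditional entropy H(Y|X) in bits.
1.2508 bits

H(Y|X) = H(X,Y) - H(X)

H(X,Y) = -Σ_{x,y} P(x,y) log₂ P(x,y). Per-cell terms -P(x,y)·log₂P(x,y):
  X=0: 0.3537441, 0.0318631, 0.1982795, 0.2013269
  X=1: 0.0251425, 0.3928821, 0.0179316, 0.3085590
  X=2: 0.0908834, 0.0318631, 0.5005544, 0.5195579
Sum of the 12 terms: H(X,Y) = 2.6725876 bits

Marginal of X (row sums):
  P(X=0) = 0.112 + 0.004 + 0.044 + 0.045 = 0.205
  P(X=1) = 0.003 + 0.137 + 0.002 + 0.088 = 0.230
  P(X=2) = 0.015 + 0.004 + 0.251 + 0.295 = 0.565
H(X) = -[0.205·log₂(0.205) + 0.230·log₂(0.230) + 0.565·log₂(0.565)]
  = 0.4686924 + 0.4876677 + 0.4653776 = 1.4217377 bits

H(Y|X) = H(X,Y) - H(X) = 2.6725876 - 1.4217377 = 1.2508 bits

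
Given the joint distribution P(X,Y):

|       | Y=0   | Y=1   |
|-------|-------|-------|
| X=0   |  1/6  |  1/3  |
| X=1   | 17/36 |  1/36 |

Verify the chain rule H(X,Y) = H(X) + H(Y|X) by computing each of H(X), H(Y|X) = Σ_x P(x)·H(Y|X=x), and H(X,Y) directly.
H(X) = 1.0000 bits, H(Y|X) = 0.6139 bits, H(X,Y) = 1.6139 bits

Marginal of X (row sums):
  P(X=0) = 1/6 + 1/3 = 1/2
  P(X=1) = 17/36 + 1/36 = 1/2
H(X) = -[(1/2)·log₂(1/2) + (1/2)·log₂(1/2)]
  = 0.5000 + 0.5000 = 1.0000 bits

H(Y|X) = Σ_x P(x)·H(Y|X=x):
  X=0: P(X=0) = 1/2, P(Y|X=0) = (1/3, 2/3) → H(Y|X=0) = 0.9183
  X=1: P(X=1) = 1/2, P(Y|X=1) = (17/18, 1/18) → H(Y|X=1) = 0.3095
H(Y|X) = (1/2)·0.9183 + (1/2)·0.3095 = 0.6139 bits

H(X,Y) = -Σ_{x,y} P(x,y) log₂ P(x,y). Per-cell terms -P(x,y)·log₂P(x,y):
  X=0: 0.4308, 0.5283
  X=1: 0.5112, 0.1436
Sum of the 4 terms: H(X,Y) = 1.6139 bits

Chain rule check:
  H(X) + H(Y|X) = 1.0000 + 0.6139 = 1.6139 bits
  H(X,Y) = 1.6139 bits
✓ Chain rule verified.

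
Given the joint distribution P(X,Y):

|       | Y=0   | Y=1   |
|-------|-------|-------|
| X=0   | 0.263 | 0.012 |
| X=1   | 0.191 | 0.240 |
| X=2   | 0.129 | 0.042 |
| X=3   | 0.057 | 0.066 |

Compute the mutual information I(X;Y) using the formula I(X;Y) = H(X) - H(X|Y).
0.1845 bits

I(X;Y) = H(X) - H(X|Y)

Marginal of X (row sums):
  P(X=0) = 0.263 + 0.012 = 0.275
  P(X=1) = 0.191 + 0.240 = 0.431
  P(X=2) = 0.129 + 0.042 = 0.171
  P(X=3) = 0.057 + 0.066 = 0.123
H(X) = -[0.275·log₂(0.275) + 0.431·log₂(0.431) + 0.171·log₂(0.171) + 0.123·log₂(0.123)]
  = 0.5122 + 0.5233 + 0.4357 + 0.3719 = 1.8431 bits

Marginal of Y (column sums):
  P(Y=0) = 0.263 + 0.191 + 0.129 + 0.057 = 0.640
  P(Y=1) = 0.012 + 0.240 + 0.042 + 0.066 = 0.360
H(X|Y) = Σ_y P(y)·H(X|Y=y):
  Y=0: P(Y=0) = 0.640, P(X|Y=0) = (263/640, 191/640, 129/640, 57/640) → H(X|Y=0) = 1.8244
  Y=1: P(Y=1) = 0.360, P(X|Y=1) = (1/30, 2/3, 7/60, 11/60) → H(X|Y=1) = 1.3639
H(X|Y) = 0.640·1.8244 + 0.360·1.3639 = 1.6586 bits

I(X;Y) = H(X) - H(X|Y) = 1.8431 - 1.6586 = 0.1845 bits

Cross-check via I(X;Y) = H(X) + H(Y) - H(X,Y): computing H(Y) from the column sums and H(X,Y) from the 8 cells in the same way gives H(Y) = 0.9427 bits and H(X,Y) = 2.6013 bits, so
I(X;Y) = 1.8431 + 0.9427 - 2.6013 = 0.1845 bits ✓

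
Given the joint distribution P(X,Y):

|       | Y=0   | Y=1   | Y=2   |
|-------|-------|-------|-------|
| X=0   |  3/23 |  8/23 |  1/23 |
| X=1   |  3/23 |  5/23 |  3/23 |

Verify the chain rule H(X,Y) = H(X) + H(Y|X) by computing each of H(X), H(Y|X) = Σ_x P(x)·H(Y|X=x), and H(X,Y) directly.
H(X) = 0.9986 bits, H(Y|X) = 1.3565 bits, H(X,Y) = 2.3551 bits

Marginal of X (row sums):
  P(X=0) = 3/23 + 8/23 + 1/23 = 12/23
  P(X=1) = 3/23 + 5/23 + 3/23 = 11/23
H(X) = -[(12/23)·log₂(12/23) + (11/23)·log₂(11/23)]
  = 0.4897 + 0.5089 = 0.9986 bits

H(Y|X) = Σ_x P(x)·H(Y|X=x):
  X=0: P(X=0) = 12/23, P(Y|X=0) = (1/4, 2/3, 1/12) → H(Y|X=0) = 1.1887
  X=1: P(X=1) = 11/23, P(Y|X=1) = (3/11, 5/11, 3/11) → H(Y|X=1) = 1.5395
H(Y|X) = (12/23)·1.1887 + (11/23)·1.5395 = 1.3565 bits

H(X,Y) = -Σ_{x,y} P(x,y) log₂ P(x,y). Per-cell terms -P(x,y)·log₂P(x,y):
  X=0: 0.3833, 0.5299, 0.1967
  X=1: 0.3833, 0.4786, 0.3833
Sum of the 6 terms: H(X,Y) = 2.3551 bits

Chain rule check:
  H(X) + H(Y|X) = 0.9986 + 1.3565 = 2.3551 bits
  H(X,Y) = 2.3551 bits
✓ Chain rule verified.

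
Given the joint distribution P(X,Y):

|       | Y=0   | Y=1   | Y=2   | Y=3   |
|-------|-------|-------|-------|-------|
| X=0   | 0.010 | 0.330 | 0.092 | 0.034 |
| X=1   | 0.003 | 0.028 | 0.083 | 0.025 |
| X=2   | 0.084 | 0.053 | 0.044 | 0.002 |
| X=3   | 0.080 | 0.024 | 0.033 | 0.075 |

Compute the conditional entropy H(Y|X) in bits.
1.4499 bits

H(Y|X) = H(X,Y) - H(X)

H(X,Y) = -Σ_{x,y} P(x,y) log₂ P(x,y). Per-cell terms -P(x,y)·log₂P(x,y):
  X=0: 0.06644, 0.52782, 0.31668, 0.16586
  X=1: 0.02514, 0.14444, 0.29803, 0.13305
  X=2: 0.30017, 0.22461, 0.19828, 0.01793
  X=3: 0.29151, 0.12914, 0.16241, 0.28027
Sum of the 16 terms: H(X,Y) = 3.28178 bits

Marginal of X (row sums):
  P(X=0) = 0.010 + 0.330 + 0.092 + 0.034 = 0.466
  P(X=1) = 0.003 + 0.028 + 0.083 + 0.025 = 0.139
  P(X=2) = 0.084 + 0.053 + 0.044 + 0.002 = 0.183
  P(X=3) = 0.080 + 0.024 + 0.033 + 0.075 = 0.212
H(X) = -[0.466·log₂(0.466) + 0.139·log₂(0.139) + 0.183·log₂(0.183) + 0.212·log₂(0.212)]
  = 0.51334 + 0.39571 + 0.44837 + 0.47443 = 1.83185 bits

H(Y|X) = H(X,Y) - H(X) = 3.28178 - 1.83185 = 1.4499 bits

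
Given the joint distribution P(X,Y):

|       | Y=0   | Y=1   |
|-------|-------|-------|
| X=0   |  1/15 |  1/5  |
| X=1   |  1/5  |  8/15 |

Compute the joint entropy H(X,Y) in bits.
1.6729 bits

H(X,Y) = -Σ_{x,y} P(x,y) log₂ P(x,y). Per-cell terms -P(x,y)·log₂P(x,y):
  X=0: 0.26046, 0.46439
  X=1: 0.46439, 0.48367
Sum of the 4 terms: H(X,Y) = 1.6729 bits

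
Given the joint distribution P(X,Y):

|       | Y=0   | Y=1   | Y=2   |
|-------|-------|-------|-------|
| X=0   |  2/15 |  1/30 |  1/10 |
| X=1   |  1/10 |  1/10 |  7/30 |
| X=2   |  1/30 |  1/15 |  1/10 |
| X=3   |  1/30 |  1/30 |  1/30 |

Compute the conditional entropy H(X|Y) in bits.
1.7604 bits

H(X|Y) = H(X,Y) - H(Y)

H(X,Y) = -Σ_{x,y} P(x,y) log₂ P(x,y). Per-cell terms -P(x,y)·log₂P(x,y):
  X=0: 0.38759, 0.16356, 0.33219
  X=1: 0.33219, 0.33219, 0.48989
  X=2: 0.16356, 0.26046, 0.33219
  X=3: 0.16356, 0.16356, 0.16356
Sum of the 12 terms: H(X,Y) = 3.2845 bits

Marginal of Y (column sums):
  P(Y=0) = 2/15 + 1/10 + 1/30 + 1/30 = 3/10
  P(Y=1) = 1/30 + 1/10 + 1/15 + 1/30 = 7/30
  P(Y=2) = 1/10 + 7/30 + 1/10 + 1/30 = 7/15
H(Y) = -[(3/10)·log₂(3/10) + (7/30)·log₂(7/30) + (7/15)·log₂(7/15)]
  = 0.52109 + 0.48989 + 0.51312 = 1.5241 bits

H(X|Y) = H(X,Y) - H(Y) = 3.2845 - 1.5241 = 1.7604 bits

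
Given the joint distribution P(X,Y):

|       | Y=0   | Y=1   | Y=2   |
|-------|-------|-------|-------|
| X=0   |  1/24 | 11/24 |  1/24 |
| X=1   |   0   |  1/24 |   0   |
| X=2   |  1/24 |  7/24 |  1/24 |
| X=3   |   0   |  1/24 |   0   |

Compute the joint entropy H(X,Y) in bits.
2.1806 bits

H(X,Y) = -Σ_{x,y} P(x,y) log₂ P(x,y). Per-cell terms -P(x,y)·log₂P(x,y):
  X=0: 0.19104, 0.51587, 0.19104
  X=1: 0.00000, 0.19104, 0.00000
  X=2: 0.19104, 0.51847, 0.19104
  X=3: 0.00000, 0.19104, 0.00000
  (cells with P = 0 contribute 0)
Sum of the 12 terms: H(X,Y) = 2.1806 bits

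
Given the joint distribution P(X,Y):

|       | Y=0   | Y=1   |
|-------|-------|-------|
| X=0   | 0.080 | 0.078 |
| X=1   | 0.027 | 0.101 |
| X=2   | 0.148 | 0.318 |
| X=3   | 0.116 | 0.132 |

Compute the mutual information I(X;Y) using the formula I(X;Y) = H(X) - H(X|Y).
0.0308 bits

I(X;Y) = H(X) - H(X|Y)

Marginal of X (row sums):
  P(X=0) = 0.080 + 0.078 = 0.158
  P(X=1) = 0.027 + 0.101 = 0.128
  P(X=2) = 0.148 + 0.318 = 0.466
  P(X=3) = 0.116 + 0.132 = 0.248
H(X) = -[0.158·log₂(0.158) + 0.128·log₂(0.128) + 0.466·log₂(0.466) + 0.248·log₂(0.248)]
  = 0.42060 + 0.37962 + 0.51334 + 0.49887 = 1.8124 bits

Marginal of Y (column sums):
  P(Y=0) = 0.080 + 0.027 + 0.148 + 0.116 = 0.371
  P(Y=1) = 0.078 + 0.101 + 0.318 + 0.132 = 0.629
H(X|Y) = Σ_y P(y)·H(X|Y=y):
  Y=0: P(Y=0) = 0.371, P(X|Y=0) = (80/371, 27/371, 148/371, 116/371) → H(X|Y=0) = 1.80573
  Y=1: P(Y=1) = 0.629, P(X|Y=1) = (78/629, 101/629, 318/629, 132/629) → H(X|Y=1) = 1.76735
H(X|Y) = 0.371·1.80573 + 0.629·1.76735 = 1.7816 bits

I(X;Y) = H(X) - H(X|Y) = 1.8124 - 1.7816 = 0.0308 bits

Cross-check via I(X;Y) = H(X) + H(Y) - H(X,Y): computing H(Y) from the column sums and H(X,Y) from the 8 cells in the same way gives H(Y) = 0.9514 bits and H(X,Y) = 2.7330 bits, so
I(X;Y) = 1.8124 + 0.9514 - 2.7330 = 0.0308 bits ✓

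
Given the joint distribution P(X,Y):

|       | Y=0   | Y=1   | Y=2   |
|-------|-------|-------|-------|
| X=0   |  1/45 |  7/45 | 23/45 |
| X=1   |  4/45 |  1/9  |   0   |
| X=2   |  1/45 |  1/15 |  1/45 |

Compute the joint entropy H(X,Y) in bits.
2.2017 bits

H(X,Y) = -Σ_{x,y} P(x,y) log₂ P(x,y). Per-cell terms -P(x,y)·log₂P(x,y):
  X=0: 0.12204, 0.41759, 0.49490
  X=1: 0.31039, 0.35221, 0.00000
  X=2: 0.12204, 0.26046, 0.12204
  (cells with P = 0 contribute 0)
Sum of the 9 terms: H(X,Y) = 2.2017 bits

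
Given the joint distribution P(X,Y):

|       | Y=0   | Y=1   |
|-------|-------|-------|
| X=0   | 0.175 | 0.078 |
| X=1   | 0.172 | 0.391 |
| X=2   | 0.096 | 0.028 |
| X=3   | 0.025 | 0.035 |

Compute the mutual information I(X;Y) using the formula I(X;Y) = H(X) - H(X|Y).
0.1173 bits

I(X;Y) = H(X) - H(X|Y)

Marginal of X (row sums):
  P(X=0) = 0.175 + 0.078 = 0.253
  P(X=1) = 0.172 + 0.391 = 0.563
  P(X=2) = 0.096 + 0.028 = 0.124
  P(X=3) = 0.025 + 0.035 = 0.060
H(X) = -[0.253·log₂(0.253) + 0.563·log₂(0.563) + 0.124·log₂(0.124) + 0.060·log₂(0.060)]
  = 0.50165 + 0.46661 + 0.37344 + 0.24353 = 1.5852 bits

Marginal of Y (column sums):
  P(Y=0) = 0.175 + 0.172 + 0.096 + 0.025 = 0.468
  P(Y=1) = 0.078 + 0.391 + 0.028 + 0.035 = 0.532
H(X|Y) = Σ_y P(y)·H(X|Y=y):
  Y=0: P(Y=0) = 0.468, P(X|Y=0) = (175/468, 43/117, 8/39, 25/468) → H(X|Y=0) = 1.75598
  Y=1: P(Y=1) = 0.532, P(X|Y=1) = (39/266, 391/532, 1/19, 5/76) → H(X|Y=1) = 1.21449
H(X|Y) = 0.468·1.75598 + 0.532·1.21449 = 1.4679 bits

I(X;Y) = H(X) - H(X|Y) = 1.5852 - 1.4679 = 0.1173 bits

Cross-check via I(X;Y) = H(X) + H(Y) - H(X,Y): computing H(Y) from the column sums and H(X,Y) from the 8 cells in the same way gives H(Y) = 0.9970 bits and H(X,Y) = 2.4649 bits, so
I(X;Y) = 1.5852 + 0.9970 - 2.4649 = 0.1173 bits ✓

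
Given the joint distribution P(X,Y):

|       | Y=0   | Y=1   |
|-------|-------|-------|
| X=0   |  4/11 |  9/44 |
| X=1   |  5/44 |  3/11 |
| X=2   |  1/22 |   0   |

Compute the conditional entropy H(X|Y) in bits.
1.0710 bits

H(X|Y) = H(X,Y) - H(Y)

H(X,Y) = -Σ_{x,y} P(x,y) log₂ P(x,y). Per-cell terms -P(x,y)·log₂P(x,y):
  X=0: 0.53070, 0.46831
  X=1: 0.35653, 0.51122
  X=2: 0.20270, 0.00000
  (cells with P = 0 contribute 0)
Sum of the 6 terms: H(X,Y) = 2.0695 bits

Marginal of Y (column sums):
  P(Y=0) = 4/11 + 5/44 + 1/22 = 23/44
  P(Y=1) = 9/44 + 3/11 + 0 = 21/44
H(Y) = -[(23/44)·log₂(23/44) + (21/44)·log₂(21/44)]
  = 0.48920 + 0.50930 = 0.9985 bits

H(X|Y) = H(X,Y) - H(Y) = 2.0695 - 0.9985 = 1.0710 bits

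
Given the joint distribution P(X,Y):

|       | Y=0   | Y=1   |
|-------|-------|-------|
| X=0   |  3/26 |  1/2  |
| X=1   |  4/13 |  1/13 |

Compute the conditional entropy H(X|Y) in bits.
0.6845 bits

H(X|Y) = H(X,Y) - H(Y)

H(X,Y) = -Σ_{x,y} P(x,y) log₂ P(x,y). Per-cell terms -P(x,y)·log₂P(x,y):
  X=0: 0.35948, 0.50000
  X=1: 0.52321, 0.28465
Sum of the 4 terms: H(X,Y) = 1.66734 bits

Marginal of Y (column sums):
  P(Y=0) = 3/26 + 4/13 = 11/26
  P(Y=1) = 1/2 + 1/13 = 15/26
H(Y) = -[(11/26)·log₂(11/26) + (15/26)·log₂(15/26)]
  = 0.52504 + 0.45782 = 0.98286 bits

H(X|Y) = H(X,Y) - H(Y) = 1.66734 - 0.98286 = 0.6845 bits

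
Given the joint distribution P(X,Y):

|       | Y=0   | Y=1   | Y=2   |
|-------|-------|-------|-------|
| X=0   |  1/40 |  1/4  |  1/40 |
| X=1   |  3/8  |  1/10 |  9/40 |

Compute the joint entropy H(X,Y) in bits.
2.1131 bits

H(X,Y) = -Σ_{x,y} P(x,y) log₂ P(x,y). Per-cell terms -P(x,y)·log₂P(x,y):
  X=0: 0.13305, 0.50000, 0.13305
  X=1: 0.53064, 0.33219, 0.48420
Sum of the 6 terms: H(X,Y) = 2.1131 bits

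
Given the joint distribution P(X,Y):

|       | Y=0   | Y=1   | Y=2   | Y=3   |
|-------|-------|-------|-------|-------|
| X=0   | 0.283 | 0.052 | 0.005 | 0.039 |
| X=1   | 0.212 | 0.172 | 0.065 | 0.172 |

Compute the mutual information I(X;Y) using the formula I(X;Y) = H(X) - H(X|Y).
0.1229 bits

I(X;Y) = H(X) - H(X|Y)

Marginal of X (row sums):
  P(X=0) = 0.283 + 0.052 + 0.005 + 0.039 = 0.379
  P(X=1) = 0.212 + 0.172 + 0.065 + 0.172 = 0.621
H(X) = -[0.379·log₂(0.379) + 0.621·log₂(0.621)]
  = 0.53050 + 0.42683 = 0.95733 bits

Marginal of Y (column sums):
  P(Y=0) = 0.283 + 0.212 = 0.495
  P(Y=1) = 0.052 + 0.172 = 0.224
  P(Y=2) = 0.005 + 0.065 = 0.070
  P(Y=3) = 0.039 + 0.172 = 0.211
H(X|Y) = Σ_y P(y)·H(X|Y=y):
  Y=0: P(Y=0) = 0.495, P(X|Y=0) = (283/495, 212/495) → H(X|Y=0) = 0.98511
  Y=1: P(Y=1) = 0.224, P(X|Y=1) = (13/56, 43/56) → H(X|Y=1) = 0.78173
  Y=2: P(Y=2) = 0.070, P(X|Y=2) = (1/14, 13/14) → H(X|Y=2) = 0.37123
  Y=3: P(Y=3) = 0.211, P(X|Y=3) = (39/211, 172/211) → H(X|Y=3) = 0.69054
H(X|Y) = 0.495·0.98511 + 0.224·0.78173 + 0.070·0.37123 + 0.211·0.69054 = 0.83443 bits

I(X;Y) = H(X) - H(X|Y) = 0.95733 - 0.83443 = 0.1229 bits

Cross-check via I(X;Y) = H(X) + H(Y) - H(X,Y): computing H(Y) from the column sums and H(X,Y) from the 8 cells in the same way gives H(Y) = 1.72785 bits and H(X,Y) = 2.56227 bits, so
I(X;Y) = 0.95733 + 1.72785 - 2.56227 = 0.1229 bits ✓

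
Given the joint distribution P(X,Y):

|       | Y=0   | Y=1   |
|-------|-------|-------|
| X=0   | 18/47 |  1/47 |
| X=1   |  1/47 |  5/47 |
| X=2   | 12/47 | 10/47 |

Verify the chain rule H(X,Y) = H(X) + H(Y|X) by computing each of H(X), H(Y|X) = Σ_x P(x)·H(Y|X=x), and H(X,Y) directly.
H(X) = 1.4200 bits, H(Y|X) = 0.6685 bits, H(X,Y) = 2.0885 bits

Marginal of X (row sums):
  P(X=0) = 18/47 + 1/47 = 19/47
  P(X=1) = 1/47 + 5/47 = 6/47
  P(X=2) = 12/47 + 10/47 = 22/47
H(X) = -[(19/47)·log₂(19/47) + (6/47)·log₂(6/47) + (22/47)·log₂(22/47)]
  = 0.528225 + 0.379101 + 0.512627 = 1.4200 bits

H(Y|X) = Σ_x P(x)·H(Y|X=x):
  X=0: P(X=0) = 19/47, P(Y|X=0) = (18/19, 1/19) → H(Y|X=0) = 0.297472
  X=1: P(X=1) = 6/47, P(Y|X=1) = (1/6, 5/6) → H(Y|X=1) = 0.650022
  X=2: P(X=2) = 22/47, P(Y|X=2) = (6/11, 5/11) → H(Y|X=2) = 0.994030
H(Y|X) = (19/47)·0.297472 + (6/47)·0.650022 + (22/47)·0.994030 = 0.6685 bits

H(X,Y) = -Σ_{x,y} P(x,y) log₂ P(x,y). Per-cell terms -P(x,y)·log₂P(x,y):
  X=0: 0.530297, 0.118183
  X=1: 0.118183, 0.343900
  X=2: 0.502883, 0.475034
Sum of the 6 terms: H(X,Y) = 2.0885 bits

Chain rule check:
  H(X) + H(Y|X) = 1.4200 + 0.6685 = 2.0885 bits
  H(X,Y) = 2.0885 bits
✓ Chain rule verified.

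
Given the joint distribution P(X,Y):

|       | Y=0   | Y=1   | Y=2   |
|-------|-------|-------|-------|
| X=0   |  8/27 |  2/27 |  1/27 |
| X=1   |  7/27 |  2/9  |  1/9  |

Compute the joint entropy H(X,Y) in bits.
2.3135 bits

H(X,Y) = -Σ_{x,y} P(x,y) log₂ P(x,y). Per-cell terms -P(x,y)·log₂P(x,y):
  X=0: 0.5200, 0.2781, 0.1761
  X=1: 0.5049, 0.4822, 0.3522
Sum of the 6 terms: H(X,Y) = 2.3135 bits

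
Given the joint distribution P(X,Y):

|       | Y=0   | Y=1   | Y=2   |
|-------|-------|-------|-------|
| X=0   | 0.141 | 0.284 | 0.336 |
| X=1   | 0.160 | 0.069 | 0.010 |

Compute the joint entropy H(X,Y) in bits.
2.1985 bits

H(X,Y) = -Σ_{x,y} P(x,y) log₂ P(x,y). Per-cell terms -P(x,y)·log₂P(x,y):
  X=0: 0.39850, 0.51575, 0.52868
  X=1: 0.42302, 0.26615, 0.06644
Sum of the 6 terms: H(X,Y) = 2.1985 bits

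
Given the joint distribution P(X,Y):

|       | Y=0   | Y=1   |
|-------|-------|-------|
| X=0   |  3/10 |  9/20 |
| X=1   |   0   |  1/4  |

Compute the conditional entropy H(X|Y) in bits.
0.6582 bits

H(X|Y) = H(X,Y) - H(Y)

H(X,Y) = -Σ_{x,y} P(x,y) log₂ P(x,y). Per-cell terms -P(x,y)·log₂P(x,y):
  X=0: 0.5211, 0.5184
  X=1: 0.0000, 0.5000
  (cells with P = 0 contribute 0)
Sum of the 4 terms: H(X,Y) = 1.5395 bits

Marginal of Y (column sums):
  P(Y=0) = 3/10 + 0 = 3/10
  P(Y=1) = 9/20 + 1/4 = 7/10
H(Y) = -[(3/10)·log₂(3/10) + (7/10)·log₂(7/10)]
  = 0.5211 + 0.3602 = 0.8813 bits

H(X|Y) = H(X,Y) - H(Y) = 1.5395 - 0.8813 = 0.6582 bits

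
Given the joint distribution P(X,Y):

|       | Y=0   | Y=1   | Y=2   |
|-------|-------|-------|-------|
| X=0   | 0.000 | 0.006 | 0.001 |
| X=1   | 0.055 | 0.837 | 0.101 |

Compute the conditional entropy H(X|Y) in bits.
0.0595 bits

H(X|Y) = H(X,Y) - H(Y)

H(X,Y) = -Σ_{x,y} P(x,y) log₂ P(x,y). Per-cell terms -P(x,y)·log₂P(x,y):
  X=0: 0.00000, 0.04428, 0.00997
  X=1: 0.23014, 0.21486, 0.33406
  (cells with P = 0 contribute 0)
Sum of the 6 terms: H(X,Y) = 0.8333 bits

Marginal of Y (column sums):
  P(Y=0) = 0.000 + 0.055 = 0.055
  P(Y=1) = 0.006 + 0.837 = 0.843
  P(Y=2) = 0.001 + 0.101 = 0.102
H(Y) = -[0.055·log₂(0.055) + 0.843·log₂(0.843) + 0.102·log₂(0.102)]
  = 0.23014 + 0.20771 + 0.33592 = 0.7738 bits

H(X|Y) = H(X,Y) - H(Y) = 0.8333 - 0.7738 = 0.0595 bits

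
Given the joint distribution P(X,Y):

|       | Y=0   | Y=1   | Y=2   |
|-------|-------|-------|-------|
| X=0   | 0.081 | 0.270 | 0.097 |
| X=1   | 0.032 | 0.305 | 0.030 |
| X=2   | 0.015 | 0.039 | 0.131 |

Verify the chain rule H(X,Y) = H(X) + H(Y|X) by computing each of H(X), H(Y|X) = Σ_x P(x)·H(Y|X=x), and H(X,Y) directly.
H(X) = 1.5001 bits, H(Y|X) = 1.1209 bits, H(X,Y) = 2.6209 bits

Marginal of X (row sums):
  P(X=0) = 0.081 + 0.270 + 0.097 = 0.448
  P(X=1) = 0.032 + 0.305 + 0.030 = 0.367
  P(X=2) = 0.015 + 0.039 + 0.131 = 0.185
H(X) = -[0.448·log₂(0.448) + 0.367·log₂(0.367) + 0.185·log₂(0.185)]
  = 0.5190 + 0.5307 + 0.4504 = 1.5001 bits

H(Y|X) = Σ_x P(x)·H(Y|X=x):
  X=0: P(X=0) = 0.448, P(Y|X=0) = (81/448, 135/224, 97/448) → H(Y|X=0) = 1.3644
  X=1: P(X=1) = 0.367, P(Y|X=1) = (32/367, 305/367, 30/367) → H(Y|X=1) = 0.8241
  X=2: P(X=2) = 0.185, P(Y|X=2) = (3/37, 39/185, 131/185) → H(Y|X=2) = 1.1200
H(Y|X) = 0.448·1.3644 + 0.367·0.8241 + 0.185·1.1200 = 1.1209 bits

H(X,Y) = -Σ_{x,y} P(x,y) log₂ P(x,y). Per-cell terms -P(x,y)·log₂P(x,y):
  X=0: 0.2937, 0.5100, 0.3265
  X=1: 0.1589, 0.5225, 0.1518
  X=2: 0.0909, 0.1825, 0.3841
Sum of the 9 terms: H(X,Y) = 2.6209 bits

Chain rule check:
  H(X) + H(Y|X) = 1.5001 + 1.1209 = 2.6210 bits
  H(X,Y) = 2.6209 bits
✓ Chain rule verified (Δ = 0.0001 is 4-dp rounding noise: each of the three values was rounded independently).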